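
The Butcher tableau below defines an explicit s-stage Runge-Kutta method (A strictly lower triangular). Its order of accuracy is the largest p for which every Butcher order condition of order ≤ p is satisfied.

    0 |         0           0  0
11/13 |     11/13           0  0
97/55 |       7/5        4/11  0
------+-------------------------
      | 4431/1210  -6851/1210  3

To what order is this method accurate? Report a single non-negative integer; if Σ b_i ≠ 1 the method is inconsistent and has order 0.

2

b = (4431/1210, -6851/1210, 3)
c = (0, 11/13, 97/55)
Ac = (0, 0, 4/13)
Σ b_i: 4431/1210·1 + (-6851/1210)·1 + 3·1 = 1 ✓
b·c: (-6851/1210)·11/13 + 3·97/55 = 1/2 ✓
b·c²: (-6851/1210)·121/169 + 3·9409/3025 = 415067/78650 ≠ 1/3 ⇒ order 2.
b·Ac: 3·4/13 = 12/13 ≠ 1/6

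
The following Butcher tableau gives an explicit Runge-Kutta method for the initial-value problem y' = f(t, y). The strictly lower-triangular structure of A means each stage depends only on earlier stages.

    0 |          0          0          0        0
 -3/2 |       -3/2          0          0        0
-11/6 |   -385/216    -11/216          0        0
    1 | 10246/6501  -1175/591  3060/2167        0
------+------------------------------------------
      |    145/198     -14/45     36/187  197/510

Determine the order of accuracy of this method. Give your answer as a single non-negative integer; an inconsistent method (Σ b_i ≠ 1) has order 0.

b = (145/198, -14/45, 36/187, 197/510)
c = (0, -3/2, -11/6, 1)
Ac = (0, 0, 11/144, 155/394)
Σ b_i: 145/198·1 + (-14/45)·1 + 36/187·1 + 197/510·1 = 1 ✓
b·c: (-14/45)·(-3/2) + 36/187·(-11/6) + 197/510·1 = 1/2 ✓
b·c²: (-14/45)·9/4 + 36/187·121/36 + 197/510·1 = 1/3 ✓
b·Ac: 36/187·11/144 + 197/510·155/394 = 1/6 ✓
b·c³: (-14/45)·(-27/8) + 36/187·(-1331/216) + 197/510·1 = 1/4 ✓
b·(c∘Ac): 36/187·(-121/864) + 197/510·155/394 = 1/8 ✓
b·Ac²: 36/187·(-11/96) + 197/510·215/788 = 1/12 ✓
b·A²c: 197/510·85/788 = 1/24 ✓; 4 stages ⇒ order 4.

4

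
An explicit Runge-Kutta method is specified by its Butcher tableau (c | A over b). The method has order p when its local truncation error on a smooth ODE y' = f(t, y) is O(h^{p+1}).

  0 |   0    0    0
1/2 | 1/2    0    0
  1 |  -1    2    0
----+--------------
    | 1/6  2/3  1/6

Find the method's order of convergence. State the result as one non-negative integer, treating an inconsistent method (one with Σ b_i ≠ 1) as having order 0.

b = (1/6, 2/3, 1/6)
c = (0, 1/2, 1)
Ac = (0, 0, 1)
Σ b_i: 1/6·1 + 2/3·1 + 1/6·1 = 1 ✓
b·c: 2/3·1/2 + 1/6·1 = 1/2 ✓
b·c²: 2/3·1/4 + 1/6·1 = 1/3 ✓
b·Ac: 1/6·1 = 1/6 ✓; 3 stages ⇒ order 3.

3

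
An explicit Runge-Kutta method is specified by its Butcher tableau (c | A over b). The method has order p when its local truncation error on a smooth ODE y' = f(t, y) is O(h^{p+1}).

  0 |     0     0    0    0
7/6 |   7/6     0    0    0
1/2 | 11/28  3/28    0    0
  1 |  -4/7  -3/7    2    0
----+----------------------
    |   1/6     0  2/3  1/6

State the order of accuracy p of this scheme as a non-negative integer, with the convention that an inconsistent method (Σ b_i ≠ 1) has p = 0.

b = (1/6, 0, 2/3, 1/6)
c = (0, 7/6, 1/2, 1)
Ac = (0, 0, 1/8, 1/2)
Σ b_i: 1/6·1 + 2/3·1 + 1/6·1 = 1 ✓
b·c: 2/3·1/2 + 1/6·1 = 1/2 ✓
b·c²: 2/3·1/4 + 1/6·1 = 1/3 ✓
b·Ac: 2/3·1/8 + 1/6·1/2 = 1/6 ✓
b·c³: 2/3·1/8 + 1/6·1 = 1/4 ✓
b·(c∘Ac): 2/3·1/16 + 1/6·1/2 = 1/8 ✓
b·Ac²: 2/3·7/48 + 1/6·(-1/12) = 1/12 ✓
b·A²c: 1/6·1/4 = 1/24 ✓; 4 stages ⇒ order 4.

4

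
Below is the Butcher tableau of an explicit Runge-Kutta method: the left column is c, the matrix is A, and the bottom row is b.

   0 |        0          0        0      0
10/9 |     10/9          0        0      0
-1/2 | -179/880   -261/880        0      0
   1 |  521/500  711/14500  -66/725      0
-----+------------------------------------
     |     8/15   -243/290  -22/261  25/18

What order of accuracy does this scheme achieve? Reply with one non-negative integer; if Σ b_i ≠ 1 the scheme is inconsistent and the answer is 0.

b = (8/15, -243/290, -22/261, 25/18)
c = (0, 10/9, -1/2, 1)
Ac = (0, 0, -29/88, 1/10)
Σ b_i: 8/15·1 + (-243/290)·1 + (-22/261)·1 + 25/18·1 = 1 ✓
b·c: (-243/290)·10/9 + (-22/261)·(-1/2) + 25/18·1 = 1/2 ✓
b·c²: (-243/290)·100/81 + (-22/261)·1/4 + 25/18·1 = 1/3 ✓
b·Ac: (-22/261)·(-29/88) + 25/18·1/10 = 1/6 ✓
b·c³: (-243/290)·1000/729 + (-22/261)·(-1/8) + 25/18·1 = 1/4 ✓
b·(c∘Ac): (-22/261)·29/176 + 25/18·1/10 = 1/8 ✓
b·Ac²: (-22/261)·(-145/396) + 25/18·17/450 = 1/12 ✓
b·A²c: 25/18·3/100 = 1/24 ✓; 4 stages ⇒ order 4.

4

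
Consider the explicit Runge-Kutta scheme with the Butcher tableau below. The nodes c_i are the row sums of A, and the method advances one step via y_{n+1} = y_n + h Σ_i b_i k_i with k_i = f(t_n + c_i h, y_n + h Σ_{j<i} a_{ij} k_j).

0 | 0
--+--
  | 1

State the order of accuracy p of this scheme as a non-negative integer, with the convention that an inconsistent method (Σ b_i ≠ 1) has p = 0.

b = (1)
c = (0)
Σ b_i: 1·1 = 1 ✓; 1 stage ⇒ order 1.

1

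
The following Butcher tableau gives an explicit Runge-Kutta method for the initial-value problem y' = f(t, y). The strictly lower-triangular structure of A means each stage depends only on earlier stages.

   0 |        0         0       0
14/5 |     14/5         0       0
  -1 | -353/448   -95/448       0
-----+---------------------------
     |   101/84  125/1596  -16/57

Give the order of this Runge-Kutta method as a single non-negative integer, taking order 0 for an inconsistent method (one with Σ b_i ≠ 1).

3

b = (101/84, 125/1596, -16/57)
c = (0, 14/5, -1)
Ac = (0, 0, -19/32)
Σ b_i: 101/84·1 + 125/1596·1 + (-16/57)·1 = 1 ✓
b·c: 125/1596·14/5 + (-16/57)·(-1) = 1/2 ✓
b·c²: 125/1596·196/25 + (-16/57)·1 = 1/3 ✓
b·Ac: (-16/57)·(-19/32) = 1/6 ✓; 3 stages ⇒ order 3.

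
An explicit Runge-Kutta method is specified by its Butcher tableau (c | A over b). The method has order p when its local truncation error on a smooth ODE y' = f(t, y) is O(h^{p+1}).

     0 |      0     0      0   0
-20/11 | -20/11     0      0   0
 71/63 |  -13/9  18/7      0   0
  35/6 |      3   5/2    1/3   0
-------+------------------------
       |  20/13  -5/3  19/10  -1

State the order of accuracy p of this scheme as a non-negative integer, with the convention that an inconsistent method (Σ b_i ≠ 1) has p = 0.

b = (20/13, -5/3, 19/10, -1)
c = (0, -20/11, 71/63, 35/6)
Ac = (0, 0, -360/77, -8669/2079)
Σ b_i: 20/13·1 + (-5/3)·1 + 19/10·1 + (-1)·1 = 301/390 ≠ 1 ⇒ order 0.

0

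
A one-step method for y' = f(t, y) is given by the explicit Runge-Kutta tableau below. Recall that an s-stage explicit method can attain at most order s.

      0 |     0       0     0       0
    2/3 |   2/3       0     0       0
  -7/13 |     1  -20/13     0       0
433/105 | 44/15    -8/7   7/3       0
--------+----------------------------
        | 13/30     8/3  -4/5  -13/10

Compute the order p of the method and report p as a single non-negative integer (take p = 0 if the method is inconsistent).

1

b = (13/30, 8/3, -4/5, -13/10)
c = (0, 2/3, -7/13, 433/105)
Ac = (0, 0, -40/39, -551/273)
Σ b_i: 13/30·1 + 8/3·1 + (-4/5)·1 + (-13/10)·1 = 1 ✓
b·c: 8/3·2/3 + (-4/5)·(-7/13) + (-13/10)·433/105 = -129091/40950 ≠ 1/2 ⇒ order 1.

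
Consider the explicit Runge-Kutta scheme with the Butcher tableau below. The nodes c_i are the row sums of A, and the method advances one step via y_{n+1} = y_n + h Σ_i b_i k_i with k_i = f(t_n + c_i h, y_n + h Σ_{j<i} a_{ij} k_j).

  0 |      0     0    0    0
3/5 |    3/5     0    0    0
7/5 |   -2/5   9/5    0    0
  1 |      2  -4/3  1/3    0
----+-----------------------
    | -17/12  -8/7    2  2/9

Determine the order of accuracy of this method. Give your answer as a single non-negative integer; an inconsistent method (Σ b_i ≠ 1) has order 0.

0

b = (-17/12, -8/7, 2, 2/9)
c = (0, 3/5, 7/5, 1)
Ac = (0, 0, 27/25, -1/3)
Σ b_i: (-17/12)·1 + (-8/7)·1 + 2·1 + 2/9·1 = -85/252 ≠ 1 ⇒ order 0.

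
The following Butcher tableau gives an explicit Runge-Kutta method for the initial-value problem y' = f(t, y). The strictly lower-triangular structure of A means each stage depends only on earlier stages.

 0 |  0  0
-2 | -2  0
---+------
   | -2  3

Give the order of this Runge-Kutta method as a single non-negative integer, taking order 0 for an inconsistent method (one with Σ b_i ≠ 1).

1

b = (-2, 3)
c = (0, -2)
Σ b_i: (-2)·1 + 3·1 = 1 ✓
b·c: 3·(-2) = -6 ≠ 1/2 ⇒ order 1.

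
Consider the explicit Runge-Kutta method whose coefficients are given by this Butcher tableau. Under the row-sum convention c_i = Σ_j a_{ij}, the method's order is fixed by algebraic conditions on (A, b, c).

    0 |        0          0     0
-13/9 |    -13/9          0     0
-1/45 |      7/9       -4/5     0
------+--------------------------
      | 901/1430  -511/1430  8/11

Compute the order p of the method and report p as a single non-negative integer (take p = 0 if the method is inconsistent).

2

b = (901/1430, -511/1430, 8/11)
c = (0, -13/9, -1/45)
Ac = (0, 0, 52/45)
Σ b_i: 901/1430·1 + (-511/1430)·1 + 8/11·1 = 1 ✓
b·c: (-511/1430)·(-13/9) + 8/11·(-1/45) = 1/2 ✓
b·c²: (-511/1430)·169/81 + 8/11·1/2025 = -33199/44550 ≠ 1/3 ⇒ order 2.
b·Ac: 8/11·52/45 = 416/495 ≠ 1/6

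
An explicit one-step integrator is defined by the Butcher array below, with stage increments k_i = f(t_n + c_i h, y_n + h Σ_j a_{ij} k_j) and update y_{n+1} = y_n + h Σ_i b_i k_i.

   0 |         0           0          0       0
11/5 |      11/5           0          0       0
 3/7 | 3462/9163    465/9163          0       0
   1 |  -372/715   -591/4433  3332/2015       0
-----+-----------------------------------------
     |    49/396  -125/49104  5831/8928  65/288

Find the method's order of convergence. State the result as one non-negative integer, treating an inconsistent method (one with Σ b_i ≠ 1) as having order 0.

b = (49/396, -125/49104, 5831/8928, 65/288)
c = (0, 11/5, 3/7, 1)
Ac = (0, 0, 93/833, 27/65)
Σ b_i: 49/396·1 + (-125/49104)·1 + 5831/8928·1 + 65/288·1 = 1 ✓
b·c: (-125/49104)·11/5 + 5831/8928·3/7 + 65/288·1 = 1/2 ✓
b·c²: (-125/49104)·121/25 + 5831/8928·9/49 + 65/288·1 = 1/3 ✓
b·Ac: 5831/8928·93/833 + 65/288·27/65 = 1/6 ✓
b·c³: (-125/49104)·1331/125 + 5831/8928·27/343 + 65/288·1 = 1/4 ✓
b·(c∘Ac): 5831/8928·279/5831 + 65/288·27/65 = 1/8 ✓
b·Ac²: 5831/8928·1023/4165 + 65/288·(-111/325) = 1/12 ✓
b·A²c: 65/288·12/65 = 1/24 ✓; 4 stages ⇒ order 4.

4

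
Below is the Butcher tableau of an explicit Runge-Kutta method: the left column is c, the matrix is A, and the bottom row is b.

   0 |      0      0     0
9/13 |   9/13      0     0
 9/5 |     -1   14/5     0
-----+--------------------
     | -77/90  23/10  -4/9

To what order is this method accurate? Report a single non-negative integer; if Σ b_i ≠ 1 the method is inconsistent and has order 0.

b = (-77/90, 23/10, -4/9)
c = (0, 9/13, 9/5)
Ac = (0, 0, 126/65)
Σ b_i: (-77/90)·1 + 23/10·1 + (-4/9)·1 = 1 ✓
b·c: 23/10·9/13 + (-4/9)·9/5 = 103/130 ≠ 1/2 ⇒ order 1.

1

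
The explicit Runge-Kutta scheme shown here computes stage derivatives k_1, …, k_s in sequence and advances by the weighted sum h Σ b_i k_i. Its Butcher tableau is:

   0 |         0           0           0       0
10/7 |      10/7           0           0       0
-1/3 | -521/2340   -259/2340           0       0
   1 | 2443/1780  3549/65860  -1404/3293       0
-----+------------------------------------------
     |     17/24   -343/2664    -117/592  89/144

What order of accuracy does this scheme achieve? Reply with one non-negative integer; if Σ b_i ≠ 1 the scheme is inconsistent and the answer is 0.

4

b = (17/24, -343/2664, -117/592, 89/144)
c = (0, 10/7, -1/3, 1)
Ac = (0, 0, -37/234, 39/178)
Σ b_i: 17/24·1 + (-343/2664)·1 + (-117/592)·1 + 89/144·1 = 1 ✓
b·c: (-343/2664)·10/7 + (-117/592)·(-1/3) + 89/144·1 = 1/2 ✓
b·c²: (-343/2664)·100/49 + (-117/592)·1/9 + 89/144·1 = 1/3 ✓
b·Ac: (-117/592)·(-37/234) + 89/144·39/178 = 1/6 ✓
b·c³: (-343/2664)·1000/343 + (-117/592)·(-1/27) + 89/144·1 = 1/4 ✓
b·(c∘Ac): (-117/592)·37/702 + 89/144·39/178 = 1/8 ✓
b·Ac²: (-117/592)·(-185/819) + 89/144·39/623 = 1/12 ✓
b·A²c: 89/144·6/89 = 1/24 ✓; 4 stages ⇒ order 4.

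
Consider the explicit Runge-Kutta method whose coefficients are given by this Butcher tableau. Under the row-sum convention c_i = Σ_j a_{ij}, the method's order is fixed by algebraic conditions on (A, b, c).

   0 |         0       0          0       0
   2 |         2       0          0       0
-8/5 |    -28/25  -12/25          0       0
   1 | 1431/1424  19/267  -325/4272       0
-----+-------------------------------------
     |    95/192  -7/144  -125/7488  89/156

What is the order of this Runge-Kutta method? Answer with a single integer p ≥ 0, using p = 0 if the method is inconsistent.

b = (95/192, -7/144, -125/7488, 89/156)
c = (0, 2, -8/5, 1)
Ac = (0, 0, -24/25, 47/178)
Σ b_i: 95/192·1 + (-7/144)·1 + (-125/7488)·1 + 89/156·1 = 1 ✓
b·c: (-7/144)·2 + (-125/7488)·(-8/5) + 89/156·1 = 1/2 ✓
b·c²: (-7/144)·4 + (-125/7488)·64/25 + 89/156·1 = 1/3 ✓
b·Ac: (-125/7488)·(-24/25) + 89/156·47/178 = 1/6 ✓
b·c³: (-7/144)·8 + (-125/7488)·(-512/125) + 89/156·1 = 1/4 ✓
b·(c∘Ac): (-125/7488)·192/125 + 89/156·47/178 = 1/8 ✓
b·Ac²: (-125/7488)·(-48/25) + 89/156·8/89 = 1/12 ✓
b·A²c: 89/156·13/178 = 1/24 ✓; 4 stages ⇒ order 4.

4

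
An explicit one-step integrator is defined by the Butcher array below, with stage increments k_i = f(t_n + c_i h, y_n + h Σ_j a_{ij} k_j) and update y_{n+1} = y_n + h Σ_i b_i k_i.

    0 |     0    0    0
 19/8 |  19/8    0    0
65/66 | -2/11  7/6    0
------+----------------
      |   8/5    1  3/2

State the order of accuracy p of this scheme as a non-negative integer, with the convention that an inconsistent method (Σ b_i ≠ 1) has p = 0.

b = (8/5, 1, 3/2)
c = (0, 19/8, 65/66)
Ac = (0, 0, 133/48)
Σ b_i: 8/5·1 + 1·1 + 3/2·1 = 41/10 ≠ 1 ⇒ order 0.

0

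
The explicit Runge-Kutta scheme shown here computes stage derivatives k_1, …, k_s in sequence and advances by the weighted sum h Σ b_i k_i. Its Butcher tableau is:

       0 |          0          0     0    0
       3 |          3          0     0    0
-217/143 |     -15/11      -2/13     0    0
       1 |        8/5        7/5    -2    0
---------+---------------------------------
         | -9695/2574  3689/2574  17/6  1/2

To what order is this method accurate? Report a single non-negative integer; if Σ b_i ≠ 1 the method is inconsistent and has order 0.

b = (-9695/2574, 3689/2574, 17/6, 1/2)
c = (0, 3, -217/143, 1)
Ac = (0, 0, -6/13, 5173/715)
Σ b_i: (-9695/2574)·1 + 3689/2574·1 + 17/6·1 + 1/2·1 = 1 ✓
b·c: 3689/2574·3 + 17/6·(-217/143) + 1/2·1 = 1/2 ✓
b·c²: 3689/2574·9 + 17/6·47089/20449 + 1/2·1 = 2444441/122694 ≠ 1/3 ⇒ order 2.
b·Ac: 17/6·(-6/13) + 1/2·5173/715 = 3303/1430 ≠ 1/6

2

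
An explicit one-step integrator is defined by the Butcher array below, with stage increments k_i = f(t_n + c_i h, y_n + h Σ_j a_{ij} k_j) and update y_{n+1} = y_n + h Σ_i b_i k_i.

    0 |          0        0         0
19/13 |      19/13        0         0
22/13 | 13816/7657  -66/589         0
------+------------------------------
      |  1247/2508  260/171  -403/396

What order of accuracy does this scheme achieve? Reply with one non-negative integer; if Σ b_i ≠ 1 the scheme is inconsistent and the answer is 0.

3

b = (1247/2508, 260/171, -403/396)
c = (0, 19/13, 22/13)
Ac = (0, 0, -66/403)
Σ b_i: 1247/2508·1 + 260/171·1 + (-403/396)·1 = 1 ✓
b·c: 260/171·19/13 + (-403/396)·22/13 = 1/2 ✓
b·c²: 260/171·361/169 + (-403/396)·484/169 = 1/3 ✓
b·Ac: (-403/396)·(-66/403) = 1/6 ✓; 3 stages ⇒ order 3.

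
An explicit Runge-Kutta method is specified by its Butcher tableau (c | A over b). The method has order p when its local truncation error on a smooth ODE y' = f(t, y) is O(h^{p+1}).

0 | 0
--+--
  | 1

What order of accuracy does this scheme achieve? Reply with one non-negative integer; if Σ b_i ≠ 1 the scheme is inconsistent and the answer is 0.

b = (1)
c = (0)
Σ b_i: 1·1 = 1 ✓; 1 stage ⇒ order 1.

1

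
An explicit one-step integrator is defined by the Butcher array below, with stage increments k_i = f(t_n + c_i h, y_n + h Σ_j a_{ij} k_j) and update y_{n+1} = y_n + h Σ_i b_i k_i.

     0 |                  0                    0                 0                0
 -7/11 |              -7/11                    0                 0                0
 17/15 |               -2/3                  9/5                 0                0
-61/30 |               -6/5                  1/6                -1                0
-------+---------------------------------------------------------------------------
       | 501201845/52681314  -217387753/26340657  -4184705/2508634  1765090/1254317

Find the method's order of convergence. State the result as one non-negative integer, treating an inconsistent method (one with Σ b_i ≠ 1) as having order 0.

3

b = (501201845/52681314, -217387753/26340657, -4184705/2508634, 1765090/1254317)
c = (0, -7/11, 17/15, -61/30)
Ac = (0, 0, -63/55, -409/330)
Σ b_i: 501201845/52681314·1 + (-217387753/26340657)·1 + (-4184705/2508634)·1 + 1765090/1254317·1 = 1 ✓
b·c: (-217387753/26340657)·(-7/11) + (-4184705/2508634)·17/15 + 1765090/1254317·(-61/30) = 1/2 ✓
b·c²: (-217387753/26340657)·49/121 + (-4184705/2508634)·289/225 + 1765090/1254317·3721/900 = 1/3 ✓
b·Ac: (-4184705/2508634)·(-63/55) + 1765090/1254317·(-409/330) = 1/6 ✓
b·c³: (-217387753/26340657)·(-343/1331) + (-4184705/2508634)·4913/3375 + 1765090/1254317·(-226981/27000) = -90387587249/7450642980 ≠ 1/4 ⇒ order 3.
b·(c∘Ac): (-4184705/2508634)·(-357/275) + 1765090/1254317·24949/9900 = 3546407237/620886915 ≠ 1/8
b·Ac²: (-4184705/2508634)·441/605 + 1765090/1254317·(-66263/54450) = -3636465989/1241773830 ≠ 1/12
b·A²c: 1765090/1254317·63/55 = 22240134/13797487 ≠ 1/24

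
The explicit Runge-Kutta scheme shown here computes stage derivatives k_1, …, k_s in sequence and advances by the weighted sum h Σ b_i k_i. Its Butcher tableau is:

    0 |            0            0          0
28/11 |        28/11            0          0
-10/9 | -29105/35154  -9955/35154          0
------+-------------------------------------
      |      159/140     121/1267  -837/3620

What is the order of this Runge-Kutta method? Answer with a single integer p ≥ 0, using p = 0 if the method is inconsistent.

b = (159/140, 121/1267, -837/3620)
c = (0, 28/11, -10/9)
Ac = (0, 0, -1810/2511)
Σ b_i: 159/140·1 + 121/1267·1 + (-837/3620)·1 = 1 ✓
b·c: 121/1267·28/11 + (-837/3620)·(-10/9) = 1/2 ✓
b·c²: 121/1267·784/121 + (-837/3620)·100/81 = 1/3 ✓
b·Ac: (-837/3620)·(-1810/2511) = 1/6 ✓; 3 stages ⇒ order 3.

3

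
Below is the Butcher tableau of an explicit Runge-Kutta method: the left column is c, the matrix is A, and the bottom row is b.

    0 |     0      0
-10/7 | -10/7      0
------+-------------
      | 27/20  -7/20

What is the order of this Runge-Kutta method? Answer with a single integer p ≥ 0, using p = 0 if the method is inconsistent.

2

b = (27/20, -7/20)
c = (0, -10/7)
Σ b_i: 27/20·1 + (-7/20)·1 = 1 ✓
b·c: (-7/20)·(-10/7) = 1/2 ✓; 2 stages ⇒ order 2.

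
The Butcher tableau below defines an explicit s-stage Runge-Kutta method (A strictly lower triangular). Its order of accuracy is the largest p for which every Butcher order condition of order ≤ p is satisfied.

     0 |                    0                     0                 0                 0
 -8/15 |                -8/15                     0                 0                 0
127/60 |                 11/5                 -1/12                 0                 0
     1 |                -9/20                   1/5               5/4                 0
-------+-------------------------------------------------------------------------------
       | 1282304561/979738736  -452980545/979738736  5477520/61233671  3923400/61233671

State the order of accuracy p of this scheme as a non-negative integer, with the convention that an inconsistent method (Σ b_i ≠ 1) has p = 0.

b = (1282304561/979738736, -452980545/979738736, 5477520/61233671, 3923400/61233671)
c = (0, -8/15, 127/60, 1)
Ac = (0, 0, 2/45, 3047/1200)
Σ b_i: 1282304561/979738736·1 + (-452980545/979738736)·1 + 5477520/61233671·1 + 3923400/61233671·1 = 1 ✓
b·c: (-452980545/979738736)·(-8/15) + 5477520/61233671·127/60 + 3923400/61233671·1 = 1/2 ✓
b·c²: (-452980545/979738736)·64/225 + 5477520/61233671·16129/3600 + 3923400/61233671·1 = 1/3 ✓
b·Ac: 5477520/61233671·2/45 + 3923400/61233671·3047/1200 = 1/6 ✓
b·c³: (-452980545/979738736)·(-512/3375) + 5477520/61233671·2048383/216000 + 3923400/61233671·1 = 54146739193/55110303900 ≠ 1/4 ⇒ order 3.
b·(c∘Ac): 5477520/61233671·127/1350 + 3923400/61233671·3047/1200 = 942971321/5511030390 ≠ 1/8
b·Ac²: 5477520/61233671·(-16/675) + 3923400/61233671·407321/72000 = 7943674553/22044121560 ≠ 1/12
b·A²c: 3923400/61233671·1/18 = 653900/183701013 ≠ 1/24

3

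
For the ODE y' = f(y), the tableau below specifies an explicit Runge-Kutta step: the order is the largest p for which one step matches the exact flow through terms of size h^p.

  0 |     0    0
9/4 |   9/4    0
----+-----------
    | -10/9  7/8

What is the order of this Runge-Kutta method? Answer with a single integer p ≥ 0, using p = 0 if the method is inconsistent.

b = (-10/9, 7/8)
c = (0, 9/4)
Σ b_i: (-10/9)·1 + 7/8·1 = -17/72 ≠ 1 ⇒ order 0.

0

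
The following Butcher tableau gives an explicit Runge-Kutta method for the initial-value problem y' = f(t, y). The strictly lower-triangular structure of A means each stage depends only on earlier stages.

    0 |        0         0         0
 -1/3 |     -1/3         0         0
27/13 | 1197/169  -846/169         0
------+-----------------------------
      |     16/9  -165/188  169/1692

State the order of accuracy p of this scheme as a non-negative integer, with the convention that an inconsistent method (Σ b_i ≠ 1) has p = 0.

b = (16/9, -165/188, 169/1692)
c = (0, -1/3, 27/13)
Ac = (0, 0, 282/169)
Σ b_i: 16/9·1 + (-165/188)·1 + 169/1692·1 = 1 ✓
b·c: (-165/188)·(-1/3) + 169/1692·27/13 = 1/2 ✓
b·c²: (-165/188)·1/9 + 169/1692·729/169 = 1/3 ✓
b·Ac: 169/1692·282/169 = 1/6 ✓; 3 stages ⇒ order 3.

3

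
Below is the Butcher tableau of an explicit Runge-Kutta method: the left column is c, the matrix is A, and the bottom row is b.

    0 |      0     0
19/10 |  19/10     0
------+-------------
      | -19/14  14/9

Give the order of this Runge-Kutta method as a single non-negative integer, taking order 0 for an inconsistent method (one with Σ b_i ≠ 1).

b = (-19/14, 14/9)
c = (0, 19/10)
Σ b_i: (-19/14)·1 + 14/9·1 = 25/126 ≠ 1 ⇒ order 0.

0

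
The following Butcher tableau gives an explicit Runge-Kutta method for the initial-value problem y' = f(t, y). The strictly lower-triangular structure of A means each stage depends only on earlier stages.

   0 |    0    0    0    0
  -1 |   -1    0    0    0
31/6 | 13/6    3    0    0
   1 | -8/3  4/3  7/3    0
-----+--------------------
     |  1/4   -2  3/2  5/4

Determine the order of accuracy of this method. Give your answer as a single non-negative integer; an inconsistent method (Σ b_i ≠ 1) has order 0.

b = (1/4, -2, 3/2, 5/4)
c = (0, -1, 31/6, 1)
Ac = (0, 0, -3, 193/18)
Σ b_i: 1/4·1 + (-2)·1 + 3/2·1 + 5/4·1 = 1 ✓
b·c: (-2)·(-1) + 3/2·31/6 + 5/4·1 = 11 ≠ 1/2 ⇒ order 1.

1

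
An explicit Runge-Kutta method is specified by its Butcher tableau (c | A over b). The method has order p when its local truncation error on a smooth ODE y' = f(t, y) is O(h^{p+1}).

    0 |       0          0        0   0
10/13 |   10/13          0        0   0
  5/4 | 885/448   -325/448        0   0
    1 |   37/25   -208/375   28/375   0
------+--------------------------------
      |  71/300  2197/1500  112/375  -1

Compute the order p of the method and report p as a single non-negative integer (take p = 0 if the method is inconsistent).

4

b = (71/300, 2197/1500, 112/375, -1)
c = (0, 10/13, 5/4, 1)
Ac = (0, 0, -125/224, -1/3)
Σ b_i: 71/300·1 + 2197/1500·1 + 112/375·1 + (-1)·1 = 1 ✓
b·c: 2197/1500·10/13 + 112/375·5/4 + (-1)·1 = 1/2 ✓
b·c²: 2197/1500·100/169 + 112/375·25/16 + (-1)·1 = 1/3 ✓
b·Ac: 112/375·(-125/224) + (-1)·(-1/3) = 1/6 ✓
b·c³: 2197/1500·1000/2197 + 112/375·125/64 + (-1)·1 = 1/4 ✓
b·(c∘Ac): 112/375·(-625/896) + (-1)·(-1/3) = 1/8 ✓
b·Ac²: 112/375·(-625/1456) + (-1)·(-11/52) = 1/12 ✓
b·A²c: (-1)·(-1/24) = 1/24 ✓; 4 stages ⇒ order 4.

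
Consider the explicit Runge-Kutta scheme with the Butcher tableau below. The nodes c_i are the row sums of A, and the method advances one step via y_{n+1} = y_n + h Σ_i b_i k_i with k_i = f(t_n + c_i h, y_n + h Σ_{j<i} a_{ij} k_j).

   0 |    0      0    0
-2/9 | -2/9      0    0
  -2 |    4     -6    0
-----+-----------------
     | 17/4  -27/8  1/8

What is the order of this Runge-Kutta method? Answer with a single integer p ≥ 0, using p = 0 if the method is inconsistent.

3

b = (17/4, -27/8, 1/8)
c = (0, -2/9, -2)
Ac = (0, 0, 4/3)
Σ b_i: 17/4·1 + (-27/8)·1 + 1/8·1 = 1 ✓
b·c: (-27/8)·(-2/9) + 1/8·(-2) = 1/2 ✓
b·c²: (-27/8)·4/81 + 1/8·4 = 1/3 ✓
b·Ac: 1/8·4/3 = 1/6 ✓; 3 stages ⇒ order 3.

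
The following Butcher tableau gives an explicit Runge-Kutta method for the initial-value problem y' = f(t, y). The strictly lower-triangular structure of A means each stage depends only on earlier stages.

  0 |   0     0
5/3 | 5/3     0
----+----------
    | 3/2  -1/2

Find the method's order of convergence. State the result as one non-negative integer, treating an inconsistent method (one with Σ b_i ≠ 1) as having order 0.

b = (3/2, -1/2)
c = (0, 5/3)
Σ b_i: 3/2·1 + (-1/2)·1 = 1 ✓
b·c: (-1/2)·5/3 = -5/6 ≠ 1/2 ⇒ order 1.

1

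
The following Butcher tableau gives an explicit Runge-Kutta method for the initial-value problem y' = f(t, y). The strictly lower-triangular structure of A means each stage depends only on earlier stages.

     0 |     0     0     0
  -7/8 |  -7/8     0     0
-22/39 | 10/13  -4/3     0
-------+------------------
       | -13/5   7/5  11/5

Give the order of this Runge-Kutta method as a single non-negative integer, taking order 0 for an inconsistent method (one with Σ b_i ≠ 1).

b = (-13/5, 7/5, 11/5)
c = (0, -7/8, -22/39)
Ac = (0, 0, 7/6)
Σ b_i: (-13/5)·1 + 7/5·1 + 11/5·1 = 1 ✓
b·c: 7/5·(-7/8) + 11/5·(-22/39) = -3847/1560 ≠ 1/2 ⇒ order 1.

1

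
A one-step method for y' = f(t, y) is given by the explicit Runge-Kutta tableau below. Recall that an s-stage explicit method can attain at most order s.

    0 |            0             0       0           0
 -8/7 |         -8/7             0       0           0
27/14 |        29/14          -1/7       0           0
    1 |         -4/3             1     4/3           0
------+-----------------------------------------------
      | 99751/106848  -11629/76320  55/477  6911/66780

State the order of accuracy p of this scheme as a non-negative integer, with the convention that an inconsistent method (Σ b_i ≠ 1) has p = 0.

3

b = (99751/106848, -11629/76320, 55/477, 6911/66780)
c = (0, -8/7, 27/14, 1)
Ac = (0, 0, 8/49, 10/7)
Σ b_i: 99751/106848·1 + (-11629/76320)·1 + 55/477·1 + 6911/66780·1 = 1 ✓
b·c: (-11629/76320)·(-8/7) + 55/477·27/14 + 6911/66780·1 = 1/2 ✓
b·c²: (-11629/76320)·64/49 + 55/477·729/196 + 6911/66780·1 = 1/3 ✓
b·Ac: 55/477·8/49 + 6911/66780·10/7 = 1/6 ✓
b·c³: (-11629/76320)·(-512/343) + 55/477·19683/2744 + 6911/66780·1 = 505241/436296 ≠ 1/4 ⇒ order 3.
b·(c∘Ac): 55/477·108/343 + 6911/66780·10/7 = 60257/327222 ≠ 1/8
b·Ac²: 55/477·(-64/343) + 6911/66780·307/49 = 683759/1090740 ≠ 1/12
b·A²c: 6911/66780·32/147 = 55288/2454165 ≠ 1/24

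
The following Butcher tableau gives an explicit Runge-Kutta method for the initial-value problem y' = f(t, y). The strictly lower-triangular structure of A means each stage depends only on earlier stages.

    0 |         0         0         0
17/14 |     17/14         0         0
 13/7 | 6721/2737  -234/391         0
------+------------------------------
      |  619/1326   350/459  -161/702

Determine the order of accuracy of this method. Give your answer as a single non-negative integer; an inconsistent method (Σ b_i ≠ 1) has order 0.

3

b = (619/1326, 350/459, -161/702)
c = (0, 17/14, 13/7)
Ac = (0, 0, -117/161)
Σ b_i: 619/1326·1 + 350/459·1 + (-161/702)·1 = 1 ✓
b·c: 350/459·17/14 + (-161/702)·13/7 = 1/2 ✓
b·c²: 350/459·289/196 + (-161/702)·169/49 = 1/3 ✓
b·Ac: (-161/702)·(-117/161) = 1/6 ✓; 3 stages ⇒ order 3.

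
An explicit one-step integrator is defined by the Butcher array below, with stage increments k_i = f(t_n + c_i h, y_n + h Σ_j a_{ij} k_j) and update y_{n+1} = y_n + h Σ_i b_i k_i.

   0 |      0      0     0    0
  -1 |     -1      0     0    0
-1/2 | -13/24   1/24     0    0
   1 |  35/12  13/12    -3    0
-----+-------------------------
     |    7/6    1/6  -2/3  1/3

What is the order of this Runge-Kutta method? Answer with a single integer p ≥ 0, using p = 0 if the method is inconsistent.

b = (7/6, 1/6, -2/3, 1/3)
c = (0, -1, -1/2, 1)
Ac = (0, 0, -1/24, 5/12)
Σ b_i: 7/6·1 + 1/6·1 + (-2/3)·1 + 1/3·1 = 1 ✓
b·c: 1/6·(-1) + (-2/3)·(-1/2) + 1/3·1 = 1/2 ✓
b·c²: 1/6·1 + (-2/3)·1/4 + 1/3·1 = 1/3 ✓
b·Ac: (-2/3)·(-1/24) + 1/3·5/12 = 1/6 ✓
b·c³: 1/6·(-1) + (-2/3)·(-1/8) + 1/3·1 = 1/4 ✓
b·(c∘Ac): (-2/3)·1/48 + 1/3·5/12 = 1/8 ✓
b·Ac²: (-2/3)·1/24 + 1/3·1/3 = 1/12 ✓
b·A²c: 1/3·1/8 = 1/24 ✓; 4 stages ⇒ order 4.

4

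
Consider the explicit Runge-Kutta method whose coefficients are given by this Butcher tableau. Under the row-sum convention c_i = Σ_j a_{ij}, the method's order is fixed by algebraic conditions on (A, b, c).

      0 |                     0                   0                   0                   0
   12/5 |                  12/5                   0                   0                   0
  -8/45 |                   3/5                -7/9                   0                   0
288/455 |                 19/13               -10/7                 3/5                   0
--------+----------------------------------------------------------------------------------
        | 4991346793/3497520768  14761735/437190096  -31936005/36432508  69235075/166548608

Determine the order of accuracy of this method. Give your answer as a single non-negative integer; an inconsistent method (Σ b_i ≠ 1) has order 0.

b = (4991346793/3497520768, 14761735/437190096, -31936005/36432508, 69235075/166548608)
c = (0, 12/5, -8/45, 288/455)
Ac = (0, 0, -28/15, -1856/525)
Σ b_i: 4991346793/3497520768·1 + 14761735/437190096·1 + (-31936005/36432508)·1 + 69235075/166548608·1 = 1 ✓
b·c: 14761735/437190096·12/5 + (-31936005/36432508)·(-8/45) + 69235075/166548608·288/455 = 1/2 ✓
b·c²: 14761735/437190096·144/25 + (-31936005/36432508)·64/2025 + 69235075/166548608·82944/207025 = 1/3 ✓
b·Ac: (-31936005/36432508)·(-28/15) + 69235075/166548608·(-1856/525) = 1/6 ✓
b·c³: 14761735/437190096·1728/125 + (-31936005/36432508)·(-512/91125) + 69235075/166548608·23887872/94196375 = 322876198508/559466700975 ≠ 1/4 ⇒ order 3.
b·(c∘Ac): (-31936005/36432508)·224/675 + 69235075/166548608·(-178176/79625) = -55610264/45540635 ≠ 1/8
b·Ac²: (-31936005/36432508)·(-112/25) + 69235075/166548608·(-193952/23625) = 361363463/702626940 ≠ 1/12
b·A²c: 69235075/166548608·(-28/25) = -19385821/41637152 ≠ 1/24

3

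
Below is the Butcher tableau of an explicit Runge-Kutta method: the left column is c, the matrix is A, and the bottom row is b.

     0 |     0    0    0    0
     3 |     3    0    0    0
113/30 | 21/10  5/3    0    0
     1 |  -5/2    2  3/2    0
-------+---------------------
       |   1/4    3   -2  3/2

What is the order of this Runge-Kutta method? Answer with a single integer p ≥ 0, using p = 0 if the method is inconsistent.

b = (1/4, 3, -2, 3/2)
c = (0, 3, 113/30, 1)
Ac = (0, 0, 5, 233/20)
Σ b_i: 1/4·1 + 3·1 + (-2)·1 + 3/2·1 = 11/4 ≠ 1 ⇒ order 0.

0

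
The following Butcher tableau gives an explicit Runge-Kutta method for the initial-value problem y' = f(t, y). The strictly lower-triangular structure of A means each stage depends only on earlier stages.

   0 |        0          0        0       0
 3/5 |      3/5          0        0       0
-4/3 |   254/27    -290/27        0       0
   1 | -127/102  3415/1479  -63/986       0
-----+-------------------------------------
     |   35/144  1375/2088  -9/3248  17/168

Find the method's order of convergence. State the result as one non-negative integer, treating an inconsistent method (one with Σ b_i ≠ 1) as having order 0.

4

b = (35/144, 1375/2088, -9/3248, 17/168)
c = (0, 3/5, -4/3, 1)
Ac = (0, 0, -58/9, 25/17)
Σ b_i: 35/144·1 + 1375/2088·1 + (-9/3248)·1 + 17/168·1 = 1 ✓
b·c: 1375/2088·3/5 + (-9/3248)·(-4/3) + 17/168·1 = 1/2 ✓
b·c²: 1375/2088·9/25 + (-9/3248)·16/9 + 17/168·1 = 1/3 ✓
b·Ac: (-9/3248)·(-58/9) + 17/168·25/17 = 1/6 ✓
b·c³: 1375/2088·27/125 + (-9/3248)·(-64/27) + 17/168·1 = 1/4 ✓
b·(c∘Ac): (-9/3248)·232/27 + 17/168·25/17 = 1/8 ✓
b·Ac²: (-9/3248)·(-58/15) + 17/168·61/85 = 1/12 ✓
b·A²c: 17/168·7/17 = 1/24 ✓; 4 stages ⇒ order 4.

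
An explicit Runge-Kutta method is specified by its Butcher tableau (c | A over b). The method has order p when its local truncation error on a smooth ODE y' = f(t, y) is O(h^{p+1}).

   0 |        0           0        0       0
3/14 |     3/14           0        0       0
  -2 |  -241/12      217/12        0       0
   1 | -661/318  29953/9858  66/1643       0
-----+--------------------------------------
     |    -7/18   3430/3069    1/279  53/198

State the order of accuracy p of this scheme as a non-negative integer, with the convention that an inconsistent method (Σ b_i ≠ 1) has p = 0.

4

b = (-7/18, 3430/3069, 1/279, 53/198)
c = (0, 3/14, -2, 1)
Ac = (0, 0, 31/8, 121/212)
Σ b_i: (-7/18)·1 + 3430/3069·1 + 1/279·1 + 53/198·1 = 1 ✓
b·c: 3430/3069·3/14 + 1/279·(-2) + 53/198·1 = 1/2 ✓
b·c²: 3430/3069·9/196 + 1/279·4 + 53/198·1 = 1/3 ✓
b·Ac: 1/279·31/8 + 53/198·121/212 = 1/6 ✓
b·c³: 3430/3069·27/2744 + 1/279·(-8) + 53/198·1 = 1/4 ✓
b·(c∘Ac): 1/279·(-31/4) + 53/198·121/212 = 1/8 ✓
b·Ac²: 1/279·93/112 + 53/198·891/2968 = 1/12 ✓
b·A²c: 53/198·33/212 = 1/24 ✓; 4 stages ⇒ order 4.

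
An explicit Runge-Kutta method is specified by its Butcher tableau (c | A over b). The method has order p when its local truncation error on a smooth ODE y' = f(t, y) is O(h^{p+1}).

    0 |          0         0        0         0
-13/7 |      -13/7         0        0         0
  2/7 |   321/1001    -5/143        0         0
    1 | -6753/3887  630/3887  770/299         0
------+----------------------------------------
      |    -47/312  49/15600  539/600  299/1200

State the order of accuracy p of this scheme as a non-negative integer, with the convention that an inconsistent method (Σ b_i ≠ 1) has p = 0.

4

b = (-47/312, 49/15600, 539/600, 299/1200)
c = (0, -13/7, 2/7, 1)
Ac = (0, 0, 5/77, 10/23)
Σ b_i: (-47/312)·1 + 49/15600·1 + 539/600·1 + 299/1200·1 = 1 ✓
b·c: 49/15600·(-13/7) + 539/600·2/7 + 299/1200·1 = 1/2 ✓
b·c²: 49/15600·169/49 + 539/600·4/49 + 299/1200·1 = 1/3 ✓
b·Ac: 539/600·5/77 + 299/1200·10/23 = 1/6 ✓
b·c³: 49/15600·(-2197/343) + 539/600·8/343 + 299/1200·1 = 1/4 ✓
b·(c∘Ac): 539/600·10/539 + 299/1200·10/23 = 1/8 ✓
b·Ac²: 539/600·(-65/539) + 299/1200·10/13 = 1/12 ✓
b·A²c: 299/1200·50/299 = 1/24 ✓; 4 stages ⇒ order 4.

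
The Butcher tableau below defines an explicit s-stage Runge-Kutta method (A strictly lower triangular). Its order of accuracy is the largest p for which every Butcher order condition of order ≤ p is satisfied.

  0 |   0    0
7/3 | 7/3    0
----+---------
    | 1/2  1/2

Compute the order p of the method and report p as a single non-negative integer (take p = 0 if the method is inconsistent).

1

b = (1/2, 1/2)
c = (0, 7/3)
Σ b_i: 1/2·1 + 1/2·1 = 1 ✓
b·c: 1/2·7/3 = 7/6 ≠ 1/2 ⇒ order 1.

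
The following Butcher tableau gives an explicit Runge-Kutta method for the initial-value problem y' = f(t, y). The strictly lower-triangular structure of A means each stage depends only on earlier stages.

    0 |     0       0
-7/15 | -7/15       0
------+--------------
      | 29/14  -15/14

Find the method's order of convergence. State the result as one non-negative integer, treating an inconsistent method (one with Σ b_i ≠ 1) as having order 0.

b = (29/14, -15/14)
c = (0, -7/15)
Σ b_i: 29/14·1 + (-15/14)·1 = 1 ✓
b·c: (-15/14)·(-7/15) = 1/2 ✓; 2 stages ⇒ order 2.

2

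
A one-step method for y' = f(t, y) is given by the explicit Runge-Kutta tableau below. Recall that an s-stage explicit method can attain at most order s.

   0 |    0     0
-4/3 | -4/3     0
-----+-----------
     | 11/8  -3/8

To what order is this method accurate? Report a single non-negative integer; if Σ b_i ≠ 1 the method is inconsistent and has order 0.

2

b = (11/8, -3/8)
c = (0, -4/3)
Σ b_i: 11/8·1 + (-3/8)·1 = 1 ✓
b·c: (-3/8)·(-4/3) = 1/2 ✓; 2 stages ⇒ order 2.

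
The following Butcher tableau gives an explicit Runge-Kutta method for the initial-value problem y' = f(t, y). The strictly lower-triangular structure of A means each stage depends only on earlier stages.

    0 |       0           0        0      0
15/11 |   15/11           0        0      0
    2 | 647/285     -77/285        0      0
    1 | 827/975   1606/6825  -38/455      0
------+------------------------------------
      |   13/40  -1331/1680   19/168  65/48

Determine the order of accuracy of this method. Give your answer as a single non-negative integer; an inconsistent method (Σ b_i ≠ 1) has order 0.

b = (13/40, -1331/1680, 19/168, 65/48)
c = (0, 15/11, 2, 1)
Ac = (0, 0, -7/19, 2/13)
Σ b_i: 13/40·1 + (-1331/1680)·1 + 19/168·1 + 65/48·1 = 1 ✓
b·c: (-1331/1680)·15/11 + 19/168·2 + 65/48·1 = 1/2 ✓
b·c²: (-1331/1680)·225/121 + 19/168·4 + 65/48·1 = 1/3 ✓
b·Ac: 19/168·(-7/19) + 65/48·2/13 = 1/6 ✓
b·c³: (-1331/1680)·3375/1331 + 19/168·8 + 65/48·1 = 1/4 ✓
b·(c∘Ac): 19/168·(-14/19) + 65/48·2/13 = 1/8 ✓
b·Ac²: 19/168·(-105/209) + 65/48·74/715 = 1/12 ✓
b·A²c: 65/48·2/65 = 1/24 ✓; 4 stages ⇒ order 4.

4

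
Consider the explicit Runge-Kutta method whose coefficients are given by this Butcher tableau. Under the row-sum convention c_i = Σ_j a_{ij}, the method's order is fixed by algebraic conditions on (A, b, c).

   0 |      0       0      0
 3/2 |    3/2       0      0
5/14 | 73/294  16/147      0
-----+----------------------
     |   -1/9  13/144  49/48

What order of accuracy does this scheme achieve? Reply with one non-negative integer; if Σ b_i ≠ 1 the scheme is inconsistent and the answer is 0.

3

b = (-1/9, 13/144, 49/48)
c = (0, 3/2, 5/14)
Ac = (0, 0, 8/49)
Σ b_i: (-1/9)·1 + 13/144·1 + 49/48·1 = 1 ✓
b·c: 13/144·3/2 + 49/48·5/14 = 1/2 ✓
b·c²: 13/144·9/4 + 49/48·25/196 = 1/3 ✓
b·Ac: 49/48·8/49 = 1/6 ✓; 3 stages ⇒ order 3.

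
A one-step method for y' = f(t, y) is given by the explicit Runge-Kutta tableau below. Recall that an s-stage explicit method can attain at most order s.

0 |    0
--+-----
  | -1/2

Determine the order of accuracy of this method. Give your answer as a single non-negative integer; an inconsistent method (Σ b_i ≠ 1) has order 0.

0

b = (-1/2)
c = (0)
Σ b_i: (-1/2)·1 = -1/2 ≠ 1 ⇒ order 0.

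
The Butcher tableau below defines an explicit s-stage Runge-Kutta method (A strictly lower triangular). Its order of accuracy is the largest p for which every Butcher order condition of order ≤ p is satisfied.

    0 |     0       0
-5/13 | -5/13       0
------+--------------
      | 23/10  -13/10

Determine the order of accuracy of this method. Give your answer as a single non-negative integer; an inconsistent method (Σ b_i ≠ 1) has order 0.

2

b = (23/10, -13/10)
c = (0, -5/13)
Σ b_i: 23/10·1 + (-13/10)·1 = 1 ✓
b·c: (-13/10)·(-5/13) = 1/2 ✓; 2 stages ⇒ order 2.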